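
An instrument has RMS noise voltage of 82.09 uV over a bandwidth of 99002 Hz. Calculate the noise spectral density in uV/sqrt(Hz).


Noise spectral density = Vrms / sqrt(BW).
NSD = 82.09 / sqrt(99002)
NSD = 82.09 / 314.6458
NSD = 0.2609 uV/sqrt(Hz)

0.2609 uV/sqrt(Hz)


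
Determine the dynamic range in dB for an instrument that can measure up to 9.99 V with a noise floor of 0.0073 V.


Dynamic range = 20 * log10(Vmax / Vnoise).
DR = 20 * log10(9.99 / 0.0073)
DR = 20 * log10(1368.49)
DR = 62.72 dB

62.72 dB


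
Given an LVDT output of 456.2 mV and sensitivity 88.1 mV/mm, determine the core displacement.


Displacement = Vout / sensitivity.
d = 456.2 / 88.1
d = 5.178 mm

5.178 mm


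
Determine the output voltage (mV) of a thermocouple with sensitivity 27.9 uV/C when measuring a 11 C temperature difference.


The thermocouple output V = sensitivity * dT.
V = 27.9 uV/C * 11 C
V = 306.9 uV
V = 0.307 mV

0.307 mV


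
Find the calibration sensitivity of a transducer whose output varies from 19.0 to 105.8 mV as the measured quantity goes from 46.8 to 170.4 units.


Sensitivity = (y2 - y1) / (x2 - x1).
S = (105.8 - 19.0) / (170.4 - 46.8)
S = 86.8 / 123.6
S = 0.7023 mV/unit

0.7023 mV/unit


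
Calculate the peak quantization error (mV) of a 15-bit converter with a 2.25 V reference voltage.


The maximum quantization error is +/- LSB/2.
LSB = Vref / 2^n = 2.25 / 32768 = 6.866e-05 V
Max error = LSB / 2 = 6.866e-05 / 2 = 3.433e-05 V
Max error = 0.0343 mV

0.0343 mV


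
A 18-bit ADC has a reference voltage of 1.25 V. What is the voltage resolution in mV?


The resolution (LSB) of an ADC is Vref / 2^n.
LSB = 1.25 / 2^18
LSB = 1.25 / 262144
LSB = 4.77e-06 V = 0.00476837 mV

0.00476837 mV


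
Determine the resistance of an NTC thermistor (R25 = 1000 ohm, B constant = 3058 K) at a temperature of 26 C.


NTC thermistor equation: Rt = R25 * exp(B * (1/T - 1/T25)).
T in Kelvin: 299.15 K, T25 = 298.15 K
1/T - 1/T25 = 1/299.15 - 1/298.15 = -1.121e-05
B * (1/T - 1/T25) = 3058 * -1.121e-05 = -0.0343
Rt = 1000 * exp(-0.0343) = 966.3 ohm

966.3 ohm


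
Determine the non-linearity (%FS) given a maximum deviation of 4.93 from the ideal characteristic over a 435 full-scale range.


Linearity error = (max deviation / full scale) * 100%.
Linearity = (4.93 / 435) * 100
Linearity = 1.133 %FS

1.133 %FS


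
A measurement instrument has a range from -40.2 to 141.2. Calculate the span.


Span = upper range - lower range.
Span = 141.2 - (-40.2)
Span = 181.4

181.4


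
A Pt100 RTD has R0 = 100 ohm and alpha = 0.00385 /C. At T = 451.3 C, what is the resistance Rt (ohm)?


The RTD equation: Rt = R0 * (1 + alpha * T).
Rt = 100 * (1 + 0.00385 * 451.3)
Rt = 100 * (1 + 1.737505)
Rt = 100 * 2.737505
Rt = 273.75 ohm

273.75 ohm


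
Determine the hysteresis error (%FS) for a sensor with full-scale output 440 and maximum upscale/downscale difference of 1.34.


Hysteresis = (max difference / full scale) * 100%.
H = (1.34 / 440) * 100
H = 0.305 %FS

0.305 %FS


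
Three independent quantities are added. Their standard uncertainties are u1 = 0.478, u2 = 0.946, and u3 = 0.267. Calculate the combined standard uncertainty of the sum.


For a sum of independent quantities, uc = sqrt(u1^2 + u2^2 + u3^2).
uc = sqrt(0.478^2 + 0.946^2 + 0.267^2)
uc = sqrt(0.228484 + 0.894916 + 0.071289)
uc = 1.093

1.093


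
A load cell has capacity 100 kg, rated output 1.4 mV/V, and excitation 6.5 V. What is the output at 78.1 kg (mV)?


Vout = rated_output * Vex * (load / capacity).
Vout = 1.4 * 6.5 * (78.1 / 100)
Vout = 1.4 * 6.5 * 0.781
Vout = 7.107 mV

7.107 mV


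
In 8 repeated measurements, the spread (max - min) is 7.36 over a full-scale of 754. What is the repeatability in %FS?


Repeatability = (spread / full scale) * 100%.
R = (7.36 / 754) * 100
R = 0.976 %FS

0.976 %FS


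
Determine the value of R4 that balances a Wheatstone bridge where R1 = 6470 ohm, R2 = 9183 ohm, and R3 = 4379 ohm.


At balance: R1*R4 = R2*R3, so R4 = R2*R3/R1.
R4 = 9183 * 4379 / 6470
R4 = 40212357 / 6470
R4 = 6215.2 ohm

6215.2 ohm


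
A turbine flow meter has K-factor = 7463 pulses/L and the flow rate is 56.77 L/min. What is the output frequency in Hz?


Frequency = K * Q / 60 (converting L/min to L/s).
f = 7463 * 56.77 / 60
f = 423674.51 / 60
f = 7061.24 Hz

7061.24 Hz


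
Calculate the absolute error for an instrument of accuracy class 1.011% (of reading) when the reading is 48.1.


Absolute error = (accuracy% / 100) * reading.
Error = (1.011 / 100) * 48.1
Error = 0.01011 * 48.1
Error = 0.4863

0.4863


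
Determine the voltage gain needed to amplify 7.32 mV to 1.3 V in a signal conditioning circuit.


Gain = Vout / Vin (converting to same units).
G = 1.3 V / 7.32 mV
G = 1300.0 mV / 7.32 mV
G = 177.6

177.6


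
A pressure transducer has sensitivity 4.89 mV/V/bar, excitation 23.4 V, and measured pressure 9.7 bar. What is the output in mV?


Output = sensitivity * Vex * P.
Vout = 4.89 * 23.4 * 9.7
Vout = 114.426 * 9.7
Vout = 1109.93 mV

1109.93 mV


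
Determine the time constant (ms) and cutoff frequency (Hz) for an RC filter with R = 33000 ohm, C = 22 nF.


Time constant: tau = R * C.
tau = 33000 * 2.20e-08 = 0.000726 s
tau = 0.726 ms
Cutoff frequency: fc = 1 / (2*pi*R*C).
fc = 1 / (2*pi*0.000726) = 219.22 Hz

tau = 0.726 ms, fc = 219.22 Hz


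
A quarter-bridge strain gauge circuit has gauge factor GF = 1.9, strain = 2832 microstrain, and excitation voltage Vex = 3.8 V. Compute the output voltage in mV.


Quarter bridge output: Vout = (GF * epsilon * Vex) / 4.
Vout = (1.9 * 2832e-6 * 3.8) / 4
Vout = 0.02044704 / 4 V
Vout = 0.00511176 V = 5.1118 mV

5.1118 mV


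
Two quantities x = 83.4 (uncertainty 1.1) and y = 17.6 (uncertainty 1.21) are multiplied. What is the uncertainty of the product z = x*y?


For a product z = x*y, the relative uncertainty is:
uz/z = sqrt((ux/x)^2 + (uy/y)^2)
Relative uncertainties: ux/x = 1.1/83.4 = 0.013189
uy/y = 1.21/17.6 = 0.06875
z = 83.4 * 17.6 = 1467.8
uz = 1467.8 * sqrt(0.013189^2 + 0.06875^2) = 102.754

102.754


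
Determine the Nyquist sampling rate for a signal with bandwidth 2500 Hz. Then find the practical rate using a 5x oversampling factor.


By Nyquist theorem, fs_min = 2 * fmax.
fs_min = 2 * 2500 = 5000 Hz
Practical rate = 5 * fs_min = 5 * 5000 = 25000 Hz

fs_min = 5000 Hz, fs_practical = 25000 Hz


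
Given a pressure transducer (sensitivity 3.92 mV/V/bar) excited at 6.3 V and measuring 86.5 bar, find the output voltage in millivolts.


Output = sensitivity * Vex * P.
Vout = 3.92 * 6.3 * 86.5
Vout = 24.696 * 86.5
Vout = 2136.2 mV

2136.2 mV


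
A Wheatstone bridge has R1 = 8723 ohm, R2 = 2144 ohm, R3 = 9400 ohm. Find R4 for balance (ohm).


At balance: R1*R4 = R2*R3, so R4 = R2*R3/R1.
R4 = 2144 * 9400 / 8723
R4 = 20153600 / 8723
R4 = 2310.4 ohm

2310.4 ohm


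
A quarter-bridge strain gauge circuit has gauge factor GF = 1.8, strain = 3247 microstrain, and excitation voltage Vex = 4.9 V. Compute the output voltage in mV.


Quarter bridge output: Vout = (GF * epsilon * Vex) / 4.
Vout = (1.8 * 3247e-6 * 4.9) / 4
Vout = 0.02863854 / 4 V
Vout = 0.00715964 V = 7.1596 mV

7.1596 mV


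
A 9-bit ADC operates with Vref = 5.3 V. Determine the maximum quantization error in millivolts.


The maximum quantization error is +/- LSB/2.
LSB = Vref / 2^n = 5.3 / 512 = 0.01035156 V
Max error = LSB / 2 = 0.01035156 / 2 = 0.00517578 V
Max error = 5.1758 mV

5.1758 mV


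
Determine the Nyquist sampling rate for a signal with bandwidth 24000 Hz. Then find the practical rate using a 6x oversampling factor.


By Nyquist theorem, fs_min = 2 * fmax.
fs_min = 2 * 24000 = 48000 Hz
Practical rate = 6 * fs_min = 6 * 48000 = 288000 Hz

fs_min = 48000 Hz, fs_practical = 288000 Hz


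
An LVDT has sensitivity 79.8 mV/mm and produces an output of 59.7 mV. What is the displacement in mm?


Displacement = Vout / sensitivity.
d = 59.7 / 79.8
d = 0.748 mm

0.748 mm


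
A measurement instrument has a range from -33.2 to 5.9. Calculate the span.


Span = upper range - lower range.
Span = 5.9 - (-33.2)
Span = 39.1

39.1


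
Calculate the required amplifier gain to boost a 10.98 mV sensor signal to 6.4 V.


Gain = Vout / Vin (converting to same units).
G = 6.4 V / 10.98 mV
G = 6400.0 mV / 10.98 mV
G = 582.88

582.88


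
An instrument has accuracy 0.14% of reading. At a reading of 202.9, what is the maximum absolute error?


Absolute error = (accuracy% / 100) * reading.
Error = (0.14 / 100) * 202.9
Error = 0.0014 * 202.9
Error = 0.2841

0.2841


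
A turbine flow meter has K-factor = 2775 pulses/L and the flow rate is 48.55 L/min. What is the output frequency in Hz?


Frequency = K * Q / 60 (converting L/min to L/s).
f = 2775 * 48.55 / 60
f = 134726.25 / 60
f = 2245.44 Hz

2245.44 Hz


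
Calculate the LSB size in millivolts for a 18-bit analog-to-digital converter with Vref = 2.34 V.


The resolution (LSB) of an ADC is Vref / 2^n.
LSB = 2.34 / 2^18
LSB = 2.34 / 262144
LSB = 8.93e-06 V = 0.00892639 mV

0.00892639 mV


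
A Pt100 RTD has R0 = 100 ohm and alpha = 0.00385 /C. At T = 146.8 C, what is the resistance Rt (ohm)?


The RTD equation: Rt = R0 * (1 + alpha * T).
Rt = 100 * (1 + 0.00385 * 146.8)
Rt = 100 * (1 + 0.56518)
Rt = 100 * 1.56518
Rt = 156.518 ohm

156.518 ohm


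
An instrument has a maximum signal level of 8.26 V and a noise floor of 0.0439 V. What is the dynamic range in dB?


Dynamic range = 20 * log10(Vmax / Vnoise).
DR = 20 * log10(8.26 / 0.0439)
DR = 20 * log10(188.15)
DR = 45.49 dB

45.49 dB


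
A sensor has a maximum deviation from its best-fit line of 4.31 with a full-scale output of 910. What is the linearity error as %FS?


Linearity error = (max deviation / full scale) * 100%.
Linearity = (4.31 / 910) * 100
Linearity = 0.474 %FS

0.474 %FS


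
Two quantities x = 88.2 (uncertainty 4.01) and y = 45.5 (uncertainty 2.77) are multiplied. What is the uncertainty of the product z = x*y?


For a product z = x*y, the relative uncertainty is:
uz/z = sqrt((ux/x)^2 + (uy/y)^2)
Relative uncertainties: ux/x = 4.01/88.2 = 0.045465
uy/y = 2.77/45.5 = 0.060879
z = 88.2 * 45.5 = 4013.1
uz = 4013.1 * sqrt(0.045465^2 + 0.060879^2) = 304.925

304.925


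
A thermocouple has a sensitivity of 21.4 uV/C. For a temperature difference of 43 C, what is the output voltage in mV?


The thermocouple output V = sensitivity * dT.
V = 21.4 uV/C * 43 C
V = 920.2 uV
V = 0.92 mV

0.92 mV


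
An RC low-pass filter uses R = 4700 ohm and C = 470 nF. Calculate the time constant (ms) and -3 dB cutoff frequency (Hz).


Time constant: tau = R * C.
tau = 4700 * 4.70e-07 = 0.002209 s
tau = 2.209 ms
Cutoff frequency: fc = 1 / (2*pi*R*C).
fc = 1 / (2*pi*0.002209) = 72.05 Hz

tau = 2.209 ms, fc = 72.05 Hz


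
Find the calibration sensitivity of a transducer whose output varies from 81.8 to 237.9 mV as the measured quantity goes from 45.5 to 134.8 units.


Sensitivity = (y2 - y1) / (x2 - x1).
S = (237.9 - 81.8) / (134.8 - 45.5)
S = 156.1 / 89.3
S = 1.748 mV/unit

1.748 mV/unit


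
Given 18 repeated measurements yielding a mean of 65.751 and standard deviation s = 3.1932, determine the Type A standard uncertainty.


The standard uncertainty for Type A evaluation is u = s / sqrt(n).
u = 3.1932 / sqrt(18)
u = 3.1932 / 4.2426
u = 0.7526

0.7526


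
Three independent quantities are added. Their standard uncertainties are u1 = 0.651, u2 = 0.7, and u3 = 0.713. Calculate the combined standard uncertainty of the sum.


For a sum of independent quantities, uc = sqrt(u1^2 + u2^2 + u3^2).
uc = sqrt(0.651^2 + 0.7^2 + 0.713^2)
uc = sqrt(0.423801 + 0.49 + 0.508369)
uc = 1.1925

1.1925


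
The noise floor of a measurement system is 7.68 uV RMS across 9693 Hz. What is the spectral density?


Noise spectral density = Vrms / sqrt(BW).
NSD = 7.68 / sqrt(9693)
NSD = 7.68 / 98.453
NSD = 0.078 uV/sqrt(Hz)

0.078 uV/sqrt(Hz)


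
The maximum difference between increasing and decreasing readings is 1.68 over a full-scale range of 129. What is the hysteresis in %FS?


Hysteresis = (max difference / full scale) * 100%.
H = (1.68 / 129) * 100
H = 1.302 %FS

1.302 %FS


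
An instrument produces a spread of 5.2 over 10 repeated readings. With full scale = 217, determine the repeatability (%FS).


Repeatability = (spread / full scale) * 100%.
R = (5.2 / 217) * 100
R = 2.396 %FS

2.396 %FS


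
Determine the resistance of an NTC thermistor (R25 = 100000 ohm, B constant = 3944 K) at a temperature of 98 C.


NTC thermistor equation: Rt = R25 * exp(B * (1/T - 1/T25)).
T in Kelvin: 371.15 K, T25 = 298.15 K
1/T - 1/T25 = 1/371.15 - 1/298.15 = -0.00065969
B * (1/T - 1/T25) = 3944 * -0.00065969 = -2.6018
Rt = 100000 * exp(-2.6018) = 7413.9 ohm

7413.9 ohm


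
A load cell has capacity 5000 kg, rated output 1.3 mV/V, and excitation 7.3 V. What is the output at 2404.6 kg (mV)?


Vout = rated_output * Vex * (load / capacity).
Vout = 1.3 * 7.3 * (2404.6 / 5000)
Vout = 1.3 * 7.3 * 0.48092
Vout = 4.564 mV

4.564 mV


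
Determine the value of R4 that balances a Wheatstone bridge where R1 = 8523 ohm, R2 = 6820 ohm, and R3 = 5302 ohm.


At balance: R1*R4 = R2*R3, so R4 = R2*R3/R1.
R4 = 6820 * 5302 / 8523
R4 = 36159640 / 8523
R4 = 4242.6 ohm

4242.6 ohm


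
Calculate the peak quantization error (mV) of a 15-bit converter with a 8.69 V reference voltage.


The maximum quantization error is +/- LSB/2.
LSB = Vref / 2^n = 8.69 / 32768 = 0.0002652 V
Max error = LSB / 2 = 0.0002652 / 2 = 0.0001326 V
Max error = 0.1326 mV

0.1326 mV


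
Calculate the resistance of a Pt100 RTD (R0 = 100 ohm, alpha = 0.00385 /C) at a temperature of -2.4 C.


The RTD equation: Rt = R0 * (1 + alpha * T).
Rt = 100 * (1 + 0.00385 * -2.4)
Rt = 100 * (1 + -0.00924)
Rt = 100 * 0.99076
Rt = 99.076 ohm

99.076 ohm


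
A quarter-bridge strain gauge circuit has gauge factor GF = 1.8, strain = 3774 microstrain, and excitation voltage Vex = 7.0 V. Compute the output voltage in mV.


Quarter bridge output: Vout = (GF * epsilon * Vex) / 4.
Vout = (1.8 * 3774e-6 * 7.0) / 4
Vout = 0.0475524 / 4 V
Vout = 0.0118881 V = 11.8881 mV

11.8881 mV


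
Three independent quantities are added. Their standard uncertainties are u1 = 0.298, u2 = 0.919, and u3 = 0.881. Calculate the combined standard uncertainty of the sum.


For a sum of independent quantities, uc = sqrt(u1^2 + u2^2 + u3^2).
uc = sqrt(0.298^2 + 0.919^2 + 0.881^2)
uc = sqrt(0.088804 + 0.844561 + 0.776161)
uc = 1.3075

1.3075


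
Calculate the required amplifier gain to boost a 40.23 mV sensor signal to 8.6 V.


Gain = Vout / Vin (converting to same units).
G = 8.6 V / 40.23 mV
G = 8600.0 mV / 40.23 mV
G = 213.77

213.77


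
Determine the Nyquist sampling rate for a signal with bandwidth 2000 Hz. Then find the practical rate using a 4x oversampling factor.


By Nyquist theorem, fs_min = 2 * fmax.
fs_min = 2 * 2000 = 4000 Hz
Practical rate = 4 * fs_min = 4 * 4000 = 16000 Hz

fs_min = 4000 Hz, fs_practical = 16000 Hz


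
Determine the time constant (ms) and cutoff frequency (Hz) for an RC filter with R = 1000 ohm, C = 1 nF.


Time constant: tau = R * C.
tau = 1000 * 1.00e-09 = 1e-06 s
tau = 0.001 ms
Cutoff frequency: fc = 1 / (2*pi*R*C).
fc = 1 / (2*pi*1e-06) = 159154.94 Hz

tau = 0.001 ms, fc = 159154.94 Hz


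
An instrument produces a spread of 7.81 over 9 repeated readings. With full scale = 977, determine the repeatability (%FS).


Repeatability = (spread / full scale) * 100%.
R = (7.81 / 977) * 100
R = 0.799 %FS

0.799 %FS


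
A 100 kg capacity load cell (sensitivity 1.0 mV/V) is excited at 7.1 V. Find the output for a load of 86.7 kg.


Vout = rated_output * Vex * (load / capacity).
Vout = 1.0 * 7.1 * (86.7 / 100)
Vout = 1.0 * 7.1 * 0.867
Vout = 6.156 mV

6.156 mV


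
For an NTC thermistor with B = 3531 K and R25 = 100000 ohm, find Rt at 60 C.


NTC thermistor equation: Rt = R25 * exp(B * (1/T - 1/T25)).
T in Kelvin: 333.15 K, T25 = 298.15 K
1/T - 1/T25 = 1/333.15 - 1/298.15 = -0.00035237
B * (1/T - 1/T25) = 3531 * -0.00035237 = -1.2442
Rt = 100000 * exp(-1.2442) = 28817.1 ohm

28817.1 ohm


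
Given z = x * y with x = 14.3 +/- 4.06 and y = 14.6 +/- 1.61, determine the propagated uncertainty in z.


For a product z = x*y, the relative uncertainty is:
uz/z = sqrt((ux/x)^2 + (uy/y)^2)
Relative uncertainties: ux/x = 4.06/14.3 = 0.283916
uy/y = 1.61/14.6 = 0.110274
z = 14.3 * 14.6 = 208.8
uz = 208.8 * sqrt(0.283916^2 + 0.110274^2) = 63.59

63.59


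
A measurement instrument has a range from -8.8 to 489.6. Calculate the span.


Span = upper range - lower range.
Span = 489.6 - (-8.8)
Span = 498.4

498.4


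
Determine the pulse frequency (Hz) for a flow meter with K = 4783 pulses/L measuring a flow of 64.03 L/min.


Frequency = K * Q / 60 (converting L/min to L/s).
f = 4783 * 64.03 / 60
f = 306255.49 / 60
f = 5104.26 Hz

5104.26 Hz


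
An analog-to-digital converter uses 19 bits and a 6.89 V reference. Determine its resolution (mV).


The resolution (LSB) of an ADC is Vref / 2^n.
LSB = 6.89 / 2^19
LSB = 6.89 / 524288
LSB = 1.314e-05 V = 0.01314163 mV

0.01314163 mV


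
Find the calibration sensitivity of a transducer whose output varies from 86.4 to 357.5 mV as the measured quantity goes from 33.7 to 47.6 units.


Sensitivity = (y2 - y1) / (x2 - x1).
S = (357.5 - 86.4) / (47.6 - 33.7)
S = 271.1 / 13.9
S = 19.5036 mV/unit

19.5036 mV/unit


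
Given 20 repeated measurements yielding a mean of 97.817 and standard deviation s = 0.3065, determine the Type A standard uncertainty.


The standard uncertainty for Type A evaluation is u = s / sqrt(n).
u = 0.3065 / sqrt(20)
u = 0.3065 / 4.4721
u = 0.0685

0.0685


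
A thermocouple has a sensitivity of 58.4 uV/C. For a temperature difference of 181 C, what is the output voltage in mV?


The thermocouple output V = sensitivity * dT.
V = 58.4 uV/C * 181 C
V = 10570.4 uV
V = 10.57 mV

10.57 mV


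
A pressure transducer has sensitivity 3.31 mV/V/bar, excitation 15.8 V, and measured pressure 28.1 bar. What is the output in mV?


Output = sensitivity * Vex * P.
Vout = 3.31 * 15.8 * 28.1
Vout = 52.298 * 28.1
Vout = 1469.57 mV

1469.57 mV


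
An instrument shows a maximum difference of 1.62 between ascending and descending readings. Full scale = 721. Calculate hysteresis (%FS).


Hysteresis = (max difference / full scale) * 100%.
H = (1.62 / 721) * 100
H = 0.225 %FS

0.225 %FS


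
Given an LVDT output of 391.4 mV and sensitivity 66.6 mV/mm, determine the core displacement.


Displacement = Vout / sensitivity.
d = 391.4 / 66.6
d = 5.877 mm

5.877 mm


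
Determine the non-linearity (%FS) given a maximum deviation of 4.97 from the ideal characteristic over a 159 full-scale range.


Linearity error = (max deviation / full scale) * 100%.
Linearity = (4.97 / 159) * 100
Linearity = 3.126 %FS

3.126 %FS


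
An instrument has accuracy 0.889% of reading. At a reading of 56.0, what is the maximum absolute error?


Absolute error = (accuracy% / 100) * reading.
Error = (0.889 / 100) * 56.0
Error = 0.00889 * 56.0
Error = 0.4978

0.4978


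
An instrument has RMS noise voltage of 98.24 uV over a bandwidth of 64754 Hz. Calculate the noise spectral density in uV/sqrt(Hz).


Noise spectral density = Vrms / sqrt(BW).
NSD = 98.24 / sqrt(64754)
NSD = 98.24 / 254.4681
NSD = 0.3861 uV/sqrt(Hz)

0.3861 uV/sqrt(Hz)


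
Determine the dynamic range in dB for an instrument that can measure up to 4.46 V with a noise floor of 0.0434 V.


Dynamic range = 20 * log10(Vmax / Vnoise).
DR = 20 * log10(4.46 / 0.0434)
DR = 20 * log10(102.76)
DR = 40.24 dB

40.24 dB


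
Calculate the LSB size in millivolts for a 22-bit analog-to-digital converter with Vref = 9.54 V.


The resolution (LSB) of an ADC is Vref / 2^n.
LSB = 9.54 / 2^22
LSB = 9.54 / 4194304
LSB = 2.27e-06 V = 0.00227451 mV

0.00227451 mV


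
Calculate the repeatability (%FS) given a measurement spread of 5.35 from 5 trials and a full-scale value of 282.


Repeatability = (spread / full scale) * 100%.
R = (5.35 / 282) * 100
R = 1.897 %FS

1.897 %FS


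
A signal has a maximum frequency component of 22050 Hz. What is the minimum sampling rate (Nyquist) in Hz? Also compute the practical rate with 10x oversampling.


By Nyquist theorem, fs_min = 2 * fmax.
fs_min = 2 * 22050 = 44100 Hz
Practical rate = 10 * fs_min = 10 * 44100 = 441000 Hz

fs_min = 44100 Hz, fs_practical = 441000 Hz


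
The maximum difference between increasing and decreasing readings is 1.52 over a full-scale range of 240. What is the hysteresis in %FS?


Hysteresis = (max difference / full scale) * 100%.
H = (1.52 / 240) * 100
H = 0.633 %FS

0.633 %FS


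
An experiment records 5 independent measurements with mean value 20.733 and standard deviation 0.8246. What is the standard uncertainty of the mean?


The standard uncertainty for Type A evaluation is u = s / sqrt(n).
u = 0.8246 / sqrt(5)
u = 0.8246 / 2.2361
u = 0.3688

0.3688


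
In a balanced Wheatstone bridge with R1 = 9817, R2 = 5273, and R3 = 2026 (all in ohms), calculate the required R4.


At balance: R1*R4 = R2*R3, so R4 = R2*R3/R1.
R4 = 5273 * 2026 / 9817
R4 = 10683098 / 9817
R4 = 1088.22 ohm

1088.22 ohm


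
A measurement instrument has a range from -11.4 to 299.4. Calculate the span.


Span = upper range - lower range.
Span = 299.4 - (-11.4)
Span = 310.8

310.8


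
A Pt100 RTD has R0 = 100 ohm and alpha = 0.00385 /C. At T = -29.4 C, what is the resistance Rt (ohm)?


The RTD equation: Rt = R0 * (1 + alpha * T).
Rt = 100 * (1 + 0.00385 * -29.4)
Rt = 100 * (1 + -0.11319)
Rt = 100 * 0.88681
Rt = 88.681 ohm

88.681 ohm


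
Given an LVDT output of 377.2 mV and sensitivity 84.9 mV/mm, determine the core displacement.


Displacement = Vout / sensitivity.
d = 377.2 / 84.9
d = 4.443 mm

4.443 mm


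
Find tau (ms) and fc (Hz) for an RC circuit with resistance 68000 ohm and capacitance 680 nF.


Time constant: tau = R * C.
tau = 68000 * 6.80e-07 = 0.04624 s
tau = 46.24 ms
Cutoff frequency: fc = 1 / (2*pi*R*C).
fc = 1 / (2*pi*0.04624) = 3.44 Hz

tau = 46.24 ms, fc = 3.44 Hz


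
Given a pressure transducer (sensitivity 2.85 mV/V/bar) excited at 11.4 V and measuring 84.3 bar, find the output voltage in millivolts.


Output = sensitivity * Vex * P.
Vout = 2.85 * 11.4 * 84.3
Vout = 32.49 * 84.3
Vout = 2738.91 mV

2738.91 mV


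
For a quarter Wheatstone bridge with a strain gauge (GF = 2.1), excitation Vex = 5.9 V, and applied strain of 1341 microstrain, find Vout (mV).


Quarter bridge output: Vout = (GF * epsilon * Vex) / 4.
Vout = (2.1 * 1341e-6 * 5.9) / 4
Vout = 0.01661499 / 4 V
Vout = 0.00415375 V = 4.1537 mV

4.1537 mV


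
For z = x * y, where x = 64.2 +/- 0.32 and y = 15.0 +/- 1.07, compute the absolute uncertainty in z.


For a product z = x*y, the relative uncertainty is:
uz/z = sqrt((ux/x)^2 + (uy/y)^2)
Relative uncertainties: ux/x = 0.32/64.2 = 0.004984
uy/y = 1.07/15.0 = 0.071333
z = 64.2 * 15.0 = 963.0
uz = 963.0 * sqrt(0.004984^2 + 0.071333^2) = 68.861

68.861


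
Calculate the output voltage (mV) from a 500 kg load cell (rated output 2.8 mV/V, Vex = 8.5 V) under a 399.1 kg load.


Vout = rated_output * Vex * (load / capacity).
Vout = 2.8 * 8.5 * (399.1 / 500)
Vout = 2.8 * 8.5 * 0.7982
Vout = 18.997 mV

18.997 mV


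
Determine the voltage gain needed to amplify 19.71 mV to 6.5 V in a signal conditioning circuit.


Gain = Vout / Vin (converting to same units).
G = 6.5 V / 19.71 mV
G = 6500.0 mV / 19.71 mV
G = 329.78

329.78


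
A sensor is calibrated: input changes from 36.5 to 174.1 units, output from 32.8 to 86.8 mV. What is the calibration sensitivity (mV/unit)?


Sensitivity = (y2 - y1) / (x2 - x1).
S = (86.8 - 32.8) / (174.1 - 36.5)
S = 54.0 / 137.6
S = 0.3924 mV/unit

0.3924 mV/unit


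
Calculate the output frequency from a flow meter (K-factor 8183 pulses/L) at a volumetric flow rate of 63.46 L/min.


Frequency = K * Q / 60 (converting L/min to L/s).
f = 8183 * 63.46 / 60
f = 519293.18 / 60
f = 8654.89 Hz

8654.89 Hz


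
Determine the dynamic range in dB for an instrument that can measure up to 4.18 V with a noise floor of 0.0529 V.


Dynamic range = 20 * log10(Vmax / Vnoise).
DR = 20 * log10(4.18 / 0.0529)
DR = 20 * log10(79.02)
DR = 37.95 dB

37.95 dB


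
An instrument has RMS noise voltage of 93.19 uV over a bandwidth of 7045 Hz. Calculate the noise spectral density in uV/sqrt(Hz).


Noise spectral density = Vrms / sqrt(BW).
NSD = 93.19 / sqrt(7045)
NSD = 93.19 / 83.9345
NSD = 1.1103 uV/sqrt(Hz)

1.1103 uV/sqrt(Hz)


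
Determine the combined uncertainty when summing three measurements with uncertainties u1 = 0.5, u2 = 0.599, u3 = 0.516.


For a sum of independent quantities, uc = sqrt(u1^2 + u2^2 + u3^2).
uc = sqrt(0.5^2 + 0.599^2 + 0.516^2)
uc = sqrt(0.25 + 0.358801 + 0.266256)
uc = 0.9354

0.9354


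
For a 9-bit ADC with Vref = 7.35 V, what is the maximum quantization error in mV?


The maximum quantization error is +/- LSB/2.
LSB = Vref / 2^n = 7.35 / 512 = 0.01435547 V
Max error = LSB / 2 = 0.01435547 / 2 = 0.00717773 V
Max error = 7.1777 mV

7.1777 mV


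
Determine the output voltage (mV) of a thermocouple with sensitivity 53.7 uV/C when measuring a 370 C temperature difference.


The thermocouple output V = sensitivity * dT.
V = 53.7 uV/C * 370 C
V = 19869.0 uV
V = 19.869 mV

19.869 mV


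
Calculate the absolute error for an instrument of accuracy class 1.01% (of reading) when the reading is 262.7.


Absolute error = (accuracy% / 100) * reading.
Error = (1.01 / 100) * 262.7
Error = 0.0101 * 262.7
Error = 2.6533

2.6533


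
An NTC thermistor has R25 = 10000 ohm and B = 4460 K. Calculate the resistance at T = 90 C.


NTC thermistor equation: Rt = R25 * exp(B * (1/T - 1/T25)).
T in Kelvin: 363.15 K, T25 = 298.15 K
1/T - 1/T25 = 1/363.15 - 1/298.15 = -0.00060033
B * (1/T - 1/T25) = 4460 * -0.00060033 = -2.6775
Rt = 10000 * exp(-2.6775) = 687.4 ohm

687.4 ohm


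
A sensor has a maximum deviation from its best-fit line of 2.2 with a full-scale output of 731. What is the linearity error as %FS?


Linearity error = (max deviation / full scale) * 100%.
Linearity = (2.2 / 731) * 100
Linearity = 0.301 %FS

0.301 %FS


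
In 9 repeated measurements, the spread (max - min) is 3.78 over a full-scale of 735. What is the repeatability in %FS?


Repeatability = (spread / full scale) * 100%.
R = (3.78 / 735) * 100
R = 0.514 %FS

0.514 %FS


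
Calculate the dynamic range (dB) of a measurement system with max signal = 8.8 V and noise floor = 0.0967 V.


Dynamic range = 20 * log10(Vmax / Vnoise).
DR = 20 * log10(8.8 / 0.0967)
DR = 20 * log10(91.0)
DR = 39.18 dB

39.18 dB


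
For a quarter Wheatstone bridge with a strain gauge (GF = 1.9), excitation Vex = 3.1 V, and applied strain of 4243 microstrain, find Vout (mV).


Quarter bridge output: Vout = (GF * epsilon * Vex) / 4.
Vout = (1.9 * 4243e-6 * 3.1) / 4
Vout = 0.02499127 / 4 V
Vout = 0.00624782 V = 6.2478 mV

6.2478 mV


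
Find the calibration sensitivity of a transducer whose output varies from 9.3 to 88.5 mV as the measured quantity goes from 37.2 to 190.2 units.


Sensitivity = (y2 - y1) / (x2 - x1).
S = (88.5 - 9.3) / (190.2 - 37.2)
S = 79.2 / 153.0
S = 0.5176 mV/unit

0.5176 mV/unit


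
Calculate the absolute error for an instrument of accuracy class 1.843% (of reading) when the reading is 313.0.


Absolute error = (accuracy% / 100) * reading.
Error = (1.843 / 100) * 313.0
Error = 0.01843 * 313.0
Error = 5.7686

5.7686


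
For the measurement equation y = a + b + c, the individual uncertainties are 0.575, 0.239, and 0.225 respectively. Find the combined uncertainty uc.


For a sum of independent quantities, uc = sqrt(u1^2 + u2^2 + u3^2).
uc = sqrt(0.575^2 + 0.239^2 + 0.225^2)
uc = sqrt(0.330625 + 0.057121 + 0.050625)
uc = 0.6621

0.6621


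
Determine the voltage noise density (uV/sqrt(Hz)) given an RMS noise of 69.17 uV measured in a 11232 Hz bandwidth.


Noise spectral density = Vrms / sqrt(BW).
NSD = 69.17 / sqrt(11232)
NSD = 69.17 / 105.9811
NSD = 0.6527 uV/sqrt(Hz)

0.6527 uV/sqrt(Hz)


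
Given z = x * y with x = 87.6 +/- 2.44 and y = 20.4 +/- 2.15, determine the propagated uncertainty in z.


For a product z = x*y, the relative uncertainty is:
uz/z = sqrt((ux/x)^2 + (uy/y)^2)
Relative uncertainties: ux/x = 2.44/87.6 = 0.027854
uy/y = 2.15/20.4 = 0.105392
z = 87.6 * 20.4 = 1787.0
uz = 1787.0 * sqrt(0.027854^2 + 0.105392^2) = 194.807

194.807


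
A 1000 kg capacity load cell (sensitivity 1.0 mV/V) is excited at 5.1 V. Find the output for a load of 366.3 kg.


Vout = rated_output * Vex * (load / capacity).
Vout = 1.0 * 5.1 * (366.3 / 1000)
Vout = 1.0 * 5.1 * 0.3663
Vout = 1.868 mV

1.868 mV


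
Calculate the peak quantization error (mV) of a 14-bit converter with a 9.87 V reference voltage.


The maximum quantization error is +/- LSB/2.
LSB = Vref / 2^n = 9.87 / 16384 = 0.00060242 V
Max error = LSB / 2 = 0.00060242 / 2 = 0.00030121 V
Max error = 0.3012 mV

0.3012 mV


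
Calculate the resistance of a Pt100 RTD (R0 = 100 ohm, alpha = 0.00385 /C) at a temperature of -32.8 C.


The RTD equation: Rt = R0 * (1 + alpha * T).
Rt = 100 * (1 + 0.00385 * -32.8)
Rt = 100 * (1 + -0.12628)
Rt = 100 * 0.87372
Rt = 87.372 ohm

87.372 ohm


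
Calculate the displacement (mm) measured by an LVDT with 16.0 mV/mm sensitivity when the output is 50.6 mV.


Displacement = Vout / sensitivity.
d = 50.6 / 16.0
d = 3.163 mm

3.163 mm


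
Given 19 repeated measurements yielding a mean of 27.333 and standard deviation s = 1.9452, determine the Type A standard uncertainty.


The standard uncertainty for Type A evaluation is u = s / sqrt(n).
u = 1.9452 / sqrt(19)
u = 1.9452 / 4.3589
u = 0.4463

0.4463


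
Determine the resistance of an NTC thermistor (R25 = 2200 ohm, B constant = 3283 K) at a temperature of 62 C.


NTC thermistor equation: Rt = R25 * exp(B * (1/T - 1/T25)).
T in Kelvin: 335.15 K, T25 = 298.15 K
1/T - 1/T25 = 1/335.15 - 1/298.15 = -0.00037028
B * (1/T - 1/T25) = 3283 * -0.00037028 = -1.2156
Rt = 2200 * exp(-1.2156) = 652.4 ohm

652.4 ohm


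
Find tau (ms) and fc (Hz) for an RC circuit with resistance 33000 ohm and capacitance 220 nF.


Time constant: tau = R * C.
tau = 33000 * 2.20e-07 = 0.00726 s
tau = 7.26 ms
Cutoff frequency: fc = 1 / (2*pi*R*C).
fc = 1 / (2*pi*0.00726) = 21.92 Hz

tau = 7.26 ms, fc = 21.92 Hz


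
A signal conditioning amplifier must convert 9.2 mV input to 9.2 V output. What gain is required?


Gain = Vout / Vin (converting to same units).
G = 9.2 V / 9.2 mV
G = 9200.0 mV / 9.2 mV
G = 1000.0

1000.0


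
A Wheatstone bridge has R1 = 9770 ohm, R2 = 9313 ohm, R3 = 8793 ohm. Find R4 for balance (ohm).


At balance: R1*R4 = R2*R3, so R4 = R2*R3/R1.
R4 = 9313 * 8793 / 9770
R4 = 81889209 / 9770
R4 = 8381.7 ohm

8381.7 ohm


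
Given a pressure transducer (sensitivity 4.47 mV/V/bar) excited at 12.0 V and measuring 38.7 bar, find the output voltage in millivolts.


Output = sensitivity * Vex * P.
Vout = 4.47 * 12.0 * 38.7
Vout = 53.64 * 38.7
Vout = 2075.87 mV

2075.87 mV


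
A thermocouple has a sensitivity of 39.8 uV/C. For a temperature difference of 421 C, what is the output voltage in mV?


The thermocouple output V = sensitivity * dT.
V = 39.8 uV/C * 421 C
V = 16755.8 uV
V = 16.756 mV

16.756 mV


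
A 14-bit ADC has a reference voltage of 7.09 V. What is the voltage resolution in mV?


The resolution (LSB) of an ADC is Vref / 2^n.
LSB = 7.09 / 2^14
LSB = 7.09 / 16384
LSB = 0.00043274 V = 0.43273926 mV

0.43273926 mV


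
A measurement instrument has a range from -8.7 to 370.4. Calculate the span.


Span = upper range - lower range.
Span = 370.4 - (-8.7)
Span = 379.1

379.1


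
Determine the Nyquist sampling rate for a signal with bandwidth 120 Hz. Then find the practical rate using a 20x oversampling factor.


By Nyquist theorem, fs_min = 2 * fmax.
fs_min = 2 * 120 = 240 Hz
Practical rate = 20 * fs_min = 20 * 240 = 4800 Hz

fs_min = 240 Hz, fs_practical = 4800 Hz


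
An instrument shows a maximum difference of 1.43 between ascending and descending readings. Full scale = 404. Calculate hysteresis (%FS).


Hysteresis = (max difference / full scale) * 100%.
H = (1.43 / 404) * 100
H = 0.354 %FS

0.354 %FS


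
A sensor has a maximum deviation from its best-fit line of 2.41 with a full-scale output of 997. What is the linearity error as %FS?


Linearity error = (max deviation / full scale) * 100%.
Linearity = (2.41 / 997) * 100
Linearity = 0.242 %FS

0.242 %FS


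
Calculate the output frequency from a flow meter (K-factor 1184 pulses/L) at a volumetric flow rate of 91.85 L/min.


Frequency = K * Q / 60 (converting L/min to L/s).
f = 1184 * 91.85 / 60
f = 108750.4 / 60
f = 1812.51 Hz

1812.51 Hz


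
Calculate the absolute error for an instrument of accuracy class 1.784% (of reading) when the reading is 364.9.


Absolute error = (accuracy% / 100) * reading.
Error = (1.784 / 100) * 364.9
Error = 0.01784 * 364.9
Error = 6.5098

6.5098


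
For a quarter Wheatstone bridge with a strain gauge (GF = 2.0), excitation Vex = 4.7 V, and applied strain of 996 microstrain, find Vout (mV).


Quarter bridge output: Vout = (GF * epsilon * Vex) / 4.
Vout = (2.0 * 996e-6 * 4.7) / 4
Vout = 0.0093624 / 4 V
Vout = 0.0023406 V = 2.3406 mV

2.3406 mV


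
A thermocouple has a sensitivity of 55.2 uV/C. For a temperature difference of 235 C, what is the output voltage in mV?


The thermocouple output V = sensitivity * dT.
V = 55.2 uV/C * 235 C
V = 12972.0 uV
V = 12.972 mV

12.972 mV


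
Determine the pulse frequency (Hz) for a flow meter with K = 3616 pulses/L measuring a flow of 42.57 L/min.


Frequency = K * Q / 60 (converting L/min to L/s).
f = 3616 * 42.57 / 60
f = 153933.12 / 60
f = 2565.55 Hz

2565.55 Hz


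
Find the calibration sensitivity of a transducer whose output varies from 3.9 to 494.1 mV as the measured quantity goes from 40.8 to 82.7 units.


Sensitivity = (y2 - y1) / (x2 - x1).
S = (494.1 - 3.9) / (82.7 - 40.8)
S = 490.2 / 41.9
S = 11.6993 mV/unit

11.6993 mV/unit


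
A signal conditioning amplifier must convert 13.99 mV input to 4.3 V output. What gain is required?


Gain = Vout / Vin (converting to same units).
G = 4.3 V / 13.99 mV
G = 4300.0 mV / 13.99 mV
G = 307.36

307.36


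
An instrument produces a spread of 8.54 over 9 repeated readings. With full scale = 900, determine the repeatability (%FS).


Repeatability = (spread / full scale) * 100%.
R = (8.54 / 900) * 100
R = 0.949 %FS

0.949 %FS


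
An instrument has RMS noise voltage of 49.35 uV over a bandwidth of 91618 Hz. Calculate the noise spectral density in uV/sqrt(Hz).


Noise spectral density = Vrms / sqrt(BW).
NSD = 49.35 / sqrt(91618)
NSD = 49.35 / 302.6847
NSD = 0.163 uV/sqrt(Hz)

0.163 uV/sqrt(Hz)


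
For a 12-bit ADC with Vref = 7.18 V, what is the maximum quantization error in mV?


The maximum quantization error is +/- LSB/2.
LSB = Vref / 2^n = 7.18 / 4096 = 0.00175293 V
Max error = LSB / 2 = 0.00175293 / 2 = 0.00087646 V
Max error = 0.8765 mV

0.8765 mV


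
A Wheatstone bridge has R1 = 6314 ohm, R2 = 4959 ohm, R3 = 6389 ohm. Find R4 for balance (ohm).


At balance: R1*R4 = R2*R3, so R4 = R2*R3/R1.
R4 = 4959 * 6389 / 6314
R4 = 31683051 / 6314
R4 = 5017.9 ohm

5017.9 ohm


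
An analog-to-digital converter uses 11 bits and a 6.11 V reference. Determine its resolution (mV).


The resolution (LSB) of an ADC is Vref / 2^n.
LSB = 6.11 / 2^11
LSB = 6.11 / 2048
LSB = 0.0029834 V = 2.98339844 mV

2.98339844 mV


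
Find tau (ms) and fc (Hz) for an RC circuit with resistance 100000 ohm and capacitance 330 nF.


Time constant: tau = R * C.
tau = 100000 * 3.30e-07 = 0.033 s
tau = 33.0 ms
Cutoff frequency: fc = 1 / (2*pi*R*C).
fc = 1 / (2*pi*0.033) = 4.82 Hz

tau = 33.0 ms, fc = 4.82 Hz


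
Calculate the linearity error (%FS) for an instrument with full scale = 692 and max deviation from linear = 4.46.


Linearity error = (max deviation / full scale) * 100%.
Linearity = (4.46 / 692) * 100
Linearity = 0.645 %FS

0.645 %FS


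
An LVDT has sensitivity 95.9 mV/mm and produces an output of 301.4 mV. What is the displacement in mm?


Displacement = Vout / sensitivity.
d = 301.4 / 95.9
d = 3.143 mm

3.143 mm


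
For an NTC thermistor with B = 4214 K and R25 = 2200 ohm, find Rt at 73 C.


NTC thermistor equation: Rt = R25 * exp(B * (1/T - 1/T25)).
T in Kelvin: 346.15 K, T25 = 298.15 K
1/T - 1/T25 = 1/346.15 - 1/298.15 = -0.0004651
B * (1/T - 1/T25) = 4214 * -0.0004651 = -1.9599
Rt = 2200 * exp(-1.9599) = 309.9 ohm

309.9 ohm


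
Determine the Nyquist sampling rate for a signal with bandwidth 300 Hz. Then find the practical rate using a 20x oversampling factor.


By Nyquist theorem, fs_min = 2 * fmax.
fs_min = 2 * 300 = 600 Hz
Practical rate = 20 * fs_min = 20 * 600 = 12000 Hz

fs_min = 600 Hz, fs_practical = 12000 Hz


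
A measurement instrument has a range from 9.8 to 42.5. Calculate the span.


Span = upper range - lower range.
Span = 42.5 - (9.8)
Span = 32.7

32.7


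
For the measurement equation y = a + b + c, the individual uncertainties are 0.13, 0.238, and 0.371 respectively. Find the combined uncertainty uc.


For a sum of independent quantities, uc = sqrt(u1^2 + u2^2 + u3^2).
uc = sqrt(0.13^2 + 0.238^2 + 0.371^2)
uc = sqrt(0.0169 + 0.056644 + 0.137641)
uc = 0.4595

0.4595


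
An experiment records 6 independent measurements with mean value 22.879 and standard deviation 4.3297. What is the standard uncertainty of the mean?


The standard uncertainty for Type A evaluation is u = s / sqrt(n).
u = 4.3297 / sqrt(6)
u = 4.3297 / 2.4495
u = 1.7676

1.7676


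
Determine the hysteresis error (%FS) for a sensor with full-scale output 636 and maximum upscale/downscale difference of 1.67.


Hysteresis = (max difference / full scale) * 100%.
H = (1.67 / 636) * 100
H = 0.263 %FS

0.263 %FS


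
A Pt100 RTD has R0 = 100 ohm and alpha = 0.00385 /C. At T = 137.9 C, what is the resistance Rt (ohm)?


The RTD equation: Rt = R0 * (1 + alpha * T).
Rt = 100 * (1 + 0.00385 * 137.9)
Rt = 100 * (1 + 0.530915)
Rt = 100 * 1.530915
Rt = 153.091 ohm

153.091 ohm


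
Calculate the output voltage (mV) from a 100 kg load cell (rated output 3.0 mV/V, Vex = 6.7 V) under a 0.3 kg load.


Vout = rated_output * Vex * (load / capacity).
Vout = 3.0 * 6.7 * (0.3 / 100)
Vout = 3.0 * 6.7 * 0.003
Vout = 0.06 mV

0.06 mV


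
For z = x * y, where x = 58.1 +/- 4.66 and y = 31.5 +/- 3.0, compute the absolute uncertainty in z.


For a product z = x*y, the relative uncertainty is:
uz/z = sqrt((ux/x)^2 + (uy/y)^2)
Relative uncertainties: ux/x = 4.66/58.1 = 0.080207
uy/y = 3.0/31.5 = 0.095238
z = 58.1 * 31.5 = 1830.2
uz = 1830.2 * sqrt(0.080207^2 + 0.095238^2) = 227.877

227.877


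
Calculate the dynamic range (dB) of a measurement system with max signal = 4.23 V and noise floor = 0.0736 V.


Dynamic range = 20 * log10(Vmax / Vnoise).
DR = 20 * log10(4.23 / 0.0736)
DR = 20 * log10(57.47)
DR = 35.19 dB

35.19 dB


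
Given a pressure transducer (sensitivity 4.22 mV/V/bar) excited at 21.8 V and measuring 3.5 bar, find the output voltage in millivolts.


Output = sensitivity * Vex * P.
Vout = 4.22 * 21.8 * 3.5
Vout = 91.996 * 3.5
Vout = 321.99 mV

321.99 mV


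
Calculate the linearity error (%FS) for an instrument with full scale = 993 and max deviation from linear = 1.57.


Linearity error = (max deviation / full scale) * 100%.
Linearity = (1.57 / 993) * 100
Linearity = 0.158 %FS

0.158 %FS


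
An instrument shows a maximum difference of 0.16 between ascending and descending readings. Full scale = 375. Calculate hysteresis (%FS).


Hysteresis = (max difference / full scale) * 100%.
H = (0.16 / 375) * 100
H = 0.043 %FS

0.043 %FS
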